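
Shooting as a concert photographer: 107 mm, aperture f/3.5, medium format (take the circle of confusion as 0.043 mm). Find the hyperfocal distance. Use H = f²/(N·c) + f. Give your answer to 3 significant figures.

76.2 m

Hyperfocal distance H = f²/(N·c) + f = 107²/(3.5 × 0.043) + 107 = 11449/0.1505 + 107 ≈ 76180.1 mm ≈ 76.2 m.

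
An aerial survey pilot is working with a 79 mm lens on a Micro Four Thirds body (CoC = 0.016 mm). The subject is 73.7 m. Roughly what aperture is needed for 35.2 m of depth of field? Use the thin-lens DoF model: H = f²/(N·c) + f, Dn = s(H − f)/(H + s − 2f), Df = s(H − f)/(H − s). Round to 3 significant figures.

Write h = H − f = f²/(N·c). The thin-lens limits are Dn = s·h/(h + (s−f)) and Df = s·h/(h − (s−f)), so DoF = Df − Dn = 2·s·(s−f)·h / (h² − (s−f)²).
That is a quadratic in h: DoF·h² − 2·s·(s−f)·h − DoF·(s−f)² = 0 ⇒ h = (s−f)·(s + √(s² + DoF²)) / DoF = 73621 × (73700 + √(73700² + 35200²)) / 35200 = 73621 × (73700 + 81674.5) / 35200 ≈ 324967 mm.
Then N = f²/(c·h) = 79² / (0.016 × 324967) = 6241 / 5199.5 ≈ 1.20.

f/1.20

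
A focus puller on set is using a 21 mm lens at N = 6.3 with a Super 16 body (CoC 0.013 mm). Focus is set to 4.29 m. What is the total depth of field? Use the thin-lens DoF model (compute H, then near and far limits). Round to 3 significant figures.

18.3 m

Hyperfocal distance H = f²/(N·c) + f = 21²/(6.3 × 0.013) + 21 = 441/0.0819 + 21 ≈ 5405.6 mm ≈ 5.406 m.
Near limit Dn = s·(H − f)/(H + s − 2f) = 4290 × (5405.6 − 21) / (5405.6 + 4290 − 2 × 21) = 4290 × 5384.6 / 9653.6 ≈ 2393 mm.
Far limit Df = s·(H − f)/(H − s) = 4290 × (5405.6 − 21) / (5405.6 − 4290) = 4290 × 5384.6 / 1115.6 ≈ 20706 mm.
Depth of field = Df − Dn = 20706 − 2393 ≈ 18313 mm ≈ 18.3 m.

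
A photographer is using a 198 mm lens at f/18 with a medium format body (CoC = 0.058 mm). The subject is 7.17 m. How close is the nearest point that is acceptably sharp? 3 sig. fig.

6.05 m

Hyperfocal distance H = f²/(N·c) + f = 198²/(18 × 0.058) + 198 = 39204/1.044 + 198 ≈ 37749.7 mm ≈ 37.75 m.
Near limit Dn = s·(H − f)/(H + s − 2f) = 7170 × (37749.7 − 198) / (37749.7 + 7170 − 2 × 198) = 7170 × 37551.7 / 44523.7 ≈ 6047.2 mm ≈ 6.05 m.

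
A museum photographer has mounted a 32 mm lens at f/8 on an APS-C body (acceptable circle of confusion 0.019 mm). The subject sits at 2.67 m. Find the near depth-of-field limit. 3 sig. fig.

1.92 m

Hyperfocal distance H = f²/(N·c) + f = 32²/(8 × 0.019) + 32 = 1024/0.152 + 32 ≈ 6768.8 mm ≈ 6.769 m.
Near limit Dn = s·(H − f)/(H + s − 2f) = 2670 × (6768.8 − 32) / (6768.8 + 2670 − 2 × 32) = 2670 × 6736.8 / 9374.8 ≈ 1918.7 mm ≈ 1.92 m.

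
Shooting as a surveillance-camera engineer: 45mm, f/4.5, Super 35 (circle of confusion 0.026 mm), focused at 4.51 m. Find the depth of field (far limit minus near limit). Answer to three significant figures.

Hyperfocal distance H = f²/(N·c) + f = 45²/(4.5 × 0.026) + 45 = 2025/0.117 + 45 ≈ 17352.7 mm ≈ 17.35 m.
Near limit Dn = s·(H − f)/(H + s − 2f) = 4510 × (17352.7 − 45) / (17352.7 + 4510 − 2 × 45) = 4510 × 17307.7 / 21772.7 ≈ 3585.1 mm.
Far limit Df = s·(H − f)/(H − s) = 4510 × (17352.7 − 45) / (17352.7 − 4510) = 4510 × 17307.7 / 12842.7 ≈ 6078.0 mm.
Depth of field = Df − Dn = 6078.0 − 3585.1 ≈ 2492.9 mm ≈ 2.49 m.

2.49 m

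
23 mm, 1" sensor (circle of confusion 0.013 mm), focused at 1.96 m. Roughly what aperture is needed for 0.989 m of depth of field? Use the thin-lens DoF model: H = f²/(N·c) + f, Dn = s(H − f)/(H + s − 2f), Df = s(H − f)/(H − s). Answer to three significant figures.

Write h = H − f = f²/(N·c). The thin-lens limits are Dn = s·h/(h + (s−f)) and Df = s·h/(h − (s−f)), so DoF = Df − Dn = 2·s·(s−f)·h / (h² − (s−f)²).
That is a quadratic in h: DoF·h² − 2·s·(s−f)·h − DoF·(s−f)² = 0 ⇒ h = (s−f)·(s + √(s² + DoF²)) / DoF = 1937 × (1960 + √(1960² + 989²)) / 989 = 1937 × (1960 + 2195.39) / 989 ≈ 8138.5 mm.
Then N = f²/(c·h) = 23² / (0.013 × 8138.5) = 529 / 105.80 ≈ 5.

f/5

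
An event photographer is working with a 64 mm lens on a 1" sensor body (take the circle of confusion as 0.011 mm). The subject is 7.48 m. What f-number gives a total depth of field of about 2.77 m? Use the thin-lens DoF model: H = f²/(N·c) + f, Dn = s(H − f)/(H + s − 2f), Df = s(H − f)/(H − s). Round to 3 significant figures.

Write h = H − f = f²/(N·c). The thin-lens limits are Dn = s·h/(h + (s−f)) and Df = s·h/(h − (s−f)), so DoF = Df − Dn = 2·s·(s−f)·h / (h² − (s−f)²).
That is a quadratic in h: DoF·h² − 2·s·(s−f)·h − DoF·(s−f)² = 0 ⇒ h = (s−f)·(s + √(s² + DoF²)) / DoF = 7416 × (7480 + √(7480² + 2770²)) / 2770 = 7416 × (7480 + 7976.42) / 2770 ≈ 41381 mm.
Then N = f²/(c·h) = 64² / (0.011 × 41381) = 4096 / 455.19 ≈ 9.

f/9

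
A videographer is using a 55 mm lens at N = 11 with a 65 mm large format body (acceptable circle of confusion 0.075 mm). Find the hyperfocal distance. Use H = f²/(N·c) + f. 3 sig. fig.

3.72 m

Hyperfocal distance H = f²/(N·c) + f = 55²/(11 × 0.075) + 55 = 3025/0.825 + 55 ≈ 3721.7 mm ≈ 3.72 m.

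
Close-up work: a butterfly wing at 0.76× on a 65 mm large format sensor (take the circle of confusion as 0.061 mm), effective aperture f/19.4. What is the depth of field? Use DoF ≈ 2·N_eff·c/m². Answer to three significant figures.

4.10 mm

At magnification m, DoF ≈ 2·N_eff·c/m² = 2 × 19.4 × 0.061 / 0.76² = 2.367 / 0.5776 ≈ 4.1 mm.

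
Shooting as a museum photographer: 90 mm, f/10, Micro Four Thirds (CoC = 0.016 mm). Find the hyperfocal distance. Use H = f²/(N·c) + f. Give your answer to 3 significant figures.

Hyperfocal distance H = f²/(N·c) + f = 90²/(10 × 0.016) + 90 = 8100/0.16 + 90 ≈ 50715.0 mm ≈ 50.7 m.

50.7 m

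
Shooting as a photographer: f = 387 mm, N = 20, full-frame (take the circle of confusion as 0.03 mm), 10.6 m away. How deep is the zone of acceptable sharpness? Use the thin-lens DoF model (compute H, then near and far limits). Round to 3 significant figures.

Hyperfocal distance H = f²/(N·c) + f = 387²/(20 × 0.03) + 387 = 149769/0.6 + 387 ≈ 250002.0 mm ≈ 250.0 m.
Near limit Dn = s·(H − f)/(H + s − 2f) = 10600 × (250002.0 − 387) / (250002.0 + 10600 − 2 × 387) = 10600 × 249615.0 / 259828.0 ≈ 10183.35 mm.
Far limit Df = s·(H − f)/(H − s) = 10600 × (250002.0 − 387) / (250002.0 − 10600) = 10600 × 249615.0 / 239402.0 ≈ 11052.20 mm.
Depth of field = Df − Dn = 11052.20 − 10183.35 ≈ 868.85 mm ≈ 0.869 m.

0.869 m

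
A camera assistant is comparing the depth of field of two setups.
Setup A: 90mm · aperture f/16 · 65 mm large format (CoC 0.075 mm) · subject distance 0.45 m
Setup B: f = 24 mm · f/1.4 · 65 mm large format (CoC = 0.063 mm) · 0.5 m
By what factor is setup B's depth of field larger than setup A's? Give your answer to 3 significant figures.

1.52

Setup A: H = 90²/(16×0.075) + 90 ≈ 6840.0 mm; DoF = Df − Dn = 475.352 − 427.215 ≈ 48.137 mm.
Setup B: H = 24²/(1.4×0.063) + 24 ≈ 6554.6 mm; DoF = Df − Dn = 539.309 − 466.032 ≈ 73.277 mm.
Ratio = 73.277 / 48.137 ≈ 1.52.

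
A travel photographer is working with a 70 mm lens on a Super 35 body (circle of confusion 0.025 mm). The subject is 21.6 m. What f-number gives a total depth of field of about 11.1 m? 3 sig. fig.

f/2.20

Write h = H − f = f²/(N·c). The thin-lens limits are Dn = s·h/(h + (s−f)) and Df = s·h/(h − (s−f)), so DoF = Df − Dn = 2·s·(s−f)·h / (h² − (s−f)²).
That is a quadratic in h: DoF·h² − 2·s·(s−f)·h − DoF·(s−f)² = 0 ⇒ h = (s−f)·(s + √(s² + DoF²)) / DoF = 21530 × (21600 + √(21600² + 11100²)) / 11100 = 21530 × (21600 + 24285.2) / 11100 ≈ 89001 mm.
Then N = f²/(c·h) = 70² / (0.025 × 89001) = 4900 / 2225.0 ≈ 2.20.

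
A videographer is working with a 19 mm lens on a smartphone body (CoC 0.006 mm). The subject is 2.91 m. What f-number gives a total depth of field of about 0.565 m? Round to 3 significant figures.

Write h = H − f = f²/(N·c). The thin-lens limits are Dn = s·h/(h + (s−f)) and Df = s·h/(h − (s−f)), so DoF = Df − Dn = 2·s·(s−f)·h / (h² − (s−f)²).
That is a quadratic in h: DoF·h² − 2·s·(s−f)·h − DoF·(s−f)² = 0 ⇒ h = (s−f)·(s + √(s² + DoF²)) / DoF = 2891 × (2910 + √(2910² + 565²)) / 565 = 2891 × (2910 + 2964.34) / 565 ≈ 30058 mm.
Then N = f²/(c·h) = 19² / (0.006 × 30058) = 361 / 180.35 ≈ 2.00.

f/2.00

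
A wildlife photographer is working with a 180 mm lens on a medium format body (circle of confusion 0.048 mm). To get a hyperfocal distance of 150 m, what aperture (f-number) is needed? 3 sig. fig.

f/4.51

Rearrange H = f²/(N·c) + f for N: N = f² / ((H − f)·c).
N = 180² / ((150000 − 180) × 0.048) = 32400 / 7191 ≈ 4.51.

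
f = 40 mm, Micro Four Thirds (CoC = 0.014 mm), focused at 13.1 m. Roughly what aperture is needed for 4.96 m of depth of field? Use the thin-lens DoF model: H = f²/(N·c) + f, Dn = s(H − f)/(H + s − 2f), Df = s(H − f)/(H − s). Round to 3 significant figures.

Write h = H − f = f²/(N·c). The thin-lens limits are Dn = s·h/(h + (s−f)) and Df = s·h/(h − (s−f)), so DoF = Df − Dn = 2·s·(s−f)·h / (h² − (s−f)²).
That is a quadratic in h: DoF·h² − 2·s·(s−f)·h − DoF·(s−f)² = 0 ⇒ h = (s−f)·(s + √(s² + DoF²)) / DoF = 13060 × (13100 + √(13100² + 4960²)) / 4960 = 13060 × (13100 + 14007.6) / 4960 ≈ 71376 mm.
Then N = f²/(c·h) = 40² / (0.014 × 71376) = 1600 / 999.26 ≈ 1.60.

f/1.60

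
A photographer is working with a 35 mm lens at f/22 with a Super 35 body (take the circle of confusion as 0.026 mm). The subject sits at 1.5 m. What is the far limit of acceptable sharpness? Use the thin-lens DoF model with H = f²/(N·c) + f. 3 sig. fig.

4.75 m

Hyperfocal distance H = f²/(N·c) + f = 35²/(22 × 0.026) + 35 = 1225/0.572 + 35 ≈ 2176.6 mm ≈ 2.177 m.
Far limit Df = s·(H − f)/(H − s) = 1500 × (2176.6 − 35) / (2176.6 − 1500) = 1500 × 2141.6 / 676.6 ≈ 4747.8 mm ≈ 4.75 m.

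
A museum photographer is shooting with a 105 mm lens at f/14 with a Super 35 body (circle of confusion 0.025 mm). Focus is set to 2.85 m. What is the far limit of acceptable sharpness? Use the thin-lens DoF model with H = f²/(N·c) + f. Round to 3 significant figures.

Hyperfocal distance H = f²/(N·c) + f = 105²/(14 × 0.025) + 105 = 11025/0.35 + 105 ≈ 31605.0 mm ≈ 31.60 m.
Far limit Df = s·(H − f)/(H − s) = 2850 × (31605.0 − 105) / (31605.0 − 2850) = 2850 × 31500.0 / 28755.0 ≈ 3122.1 mm ≈ 3.12 m.

3.12 m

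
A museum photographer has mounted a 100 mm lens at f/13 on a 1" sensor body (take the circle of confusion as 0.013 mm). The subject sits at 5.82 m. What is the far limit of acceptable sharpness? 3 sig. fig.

Hyperfocal distance H = f²/(N·c) + f = 100²/(13 × 0.013) + 100 = 10000/0.169 + 100 ≈ 59271.6 mm ≈ 59.27 m.
Far limit Df = s·(H − f)/(H − s) = 5820 × (59271.6 − 100) / (59271.6 − 5820) = 5820 × 59171.6 / 53451.6 ≈ 6442.8 mm ≈ 6.44 m.

6.44 m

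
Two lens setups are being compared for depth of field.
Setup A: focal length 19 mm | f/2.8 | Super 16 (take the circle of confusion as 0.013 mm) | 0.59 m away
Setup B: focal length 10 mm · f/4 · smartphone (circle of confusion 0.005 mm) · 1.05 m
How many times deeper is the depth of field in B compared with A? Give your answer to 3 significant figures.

Setup A: H = 19²/(2.8×0.013) + 19 ≈ 9936.6 mm; DoF = Df − Dn = 626.044 − 557.880 ≈ 68.164 mm.
Setup B: H = 10²/(4×0.005) + 10 ≈ 5010.0 mm; DoF = Df − Dn = 1325.76 − 869.21 ≈ 456.55 mm.
Ratio = 456.55 / 68.164 ≈ 6.70.

6.70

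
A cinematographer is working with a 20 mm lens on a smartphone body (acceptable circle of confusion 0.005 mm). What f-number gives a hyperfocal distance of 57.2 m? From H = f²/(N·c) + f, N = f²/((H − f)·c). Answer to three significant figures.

f/1.40

Rearrange H = f²/(N·c) + f for N: N = f² / ((H − f)·c).
N = 20² / ((57200 − 20) × 0.005) = 400 / 285.9 ≈ 1.40.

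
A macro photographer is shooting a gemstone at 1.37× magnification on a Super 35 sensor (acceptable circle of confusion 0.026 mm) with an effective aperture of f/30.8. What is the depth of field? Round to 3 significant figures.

At magnification m, DoF ≈ 2·N_eff·c/m² = 2 × 30.8 × 0.026 / 1.37² = 1.602 / 1.877 ≈ 0.853 mm.

0.853 mm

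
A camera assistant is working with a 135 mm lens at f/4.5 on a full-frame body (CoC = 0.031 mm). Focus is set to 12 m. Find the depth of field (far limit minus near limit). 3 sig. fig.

Hyperfocal distance H = f²/(N·c) + f = 135²/(4.5 × 0.031) + 135 = 18225/0.1395 + 135 ≈ 130780.2 mm ≈ 130.8 m.
Near limit Dn = s·(H − f)/(H + s − 2f) = 12000 × (130780.2 − 135) / (130780.2 + 12000 − 2 × 135) = 12000 × 130645.2 / 142510.2 ≈ 11000.9 mm.
Far limit Df = s·(H − f)/(H − s) = 12000 × (130780.2 − 135) / (130780.2 − 12000) = 12000 × 130645.2 / 118780.2 ≈ 13198.7 mm.
Depth of field = Df − Dn = 13198.7 − 11000.9 ≈ 2197.8 mm ≈ 2.20 m.

2.20 m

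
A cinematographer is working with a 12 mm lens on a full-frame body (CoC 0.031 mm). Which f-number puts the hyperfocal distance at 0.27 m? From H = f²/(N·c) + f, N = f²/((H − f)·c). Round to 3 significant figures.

Rearrange H = f²/(N·c) + f for N: N = f² / ((H − f)·c).
N = 12² / ((270 − 12) × 0.031) = 144 / 7.998 ≈ 18.

f/18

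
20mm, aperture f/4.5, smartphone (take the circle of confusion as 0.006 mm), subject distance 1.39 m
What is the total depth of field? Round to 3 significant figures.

259 mm

Hyperfocal distance H = f²/(N·c) + f = 20²/(4.5 × 0.006) + 20 = 400/0.027 + 20 ≈ 14834.8 mm ≈ 14.83 m.
Near limit Dn = s·(H − f)/(H + s − 2f) = 1390 × (14834.8 − 20) / (14834.8 + 1390 − 2 × 20) = 1390 × 14814.8 / 16184.8 ≈ 1272.34 mm.
Far limit Df = s·(H − f)/(H − s) = 1390 × (14834.8 − 20) / (14834.8 − 1390) = 1390 × 14814.8 / 13444.8 ≈ 1531.64 mm.
Depth of field = Df − Dn = 1531.64 − 1272.34 ≈ 259.30 mm.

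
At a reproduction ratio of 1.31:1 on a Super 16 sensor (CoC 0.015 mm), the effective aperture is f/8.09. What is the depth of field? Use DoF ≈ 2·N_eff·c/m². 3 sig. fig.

At magnification m, DoF ≈ 2·N_eff·c/m² = 2 × 8.09 × 0.015 / 1.31² = 0.2427 / 1.716 ≈ 0.141 mm.

0.141 mm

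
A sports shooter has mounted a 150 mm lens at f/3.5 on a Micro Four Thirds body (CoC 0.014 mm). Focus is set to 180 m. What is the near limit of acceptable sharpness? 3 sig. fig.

Hyperfocal distance H = f²/(N·c) + f = 150²/(3.5 × 0.014) + 150 = 22500/0.049 + 150 ≈ 459333.7 mm ≈ 459.3 m.
Near limit Dn = s·(H − f)/(H + s − 2f) = 180000 × (459333.7 − 150) / (459333.7 + 180000 − 2 × 150) = 180000 × 459183.7 / 639033.7 ≈ 129341 mm ≈ 129 m.

129 m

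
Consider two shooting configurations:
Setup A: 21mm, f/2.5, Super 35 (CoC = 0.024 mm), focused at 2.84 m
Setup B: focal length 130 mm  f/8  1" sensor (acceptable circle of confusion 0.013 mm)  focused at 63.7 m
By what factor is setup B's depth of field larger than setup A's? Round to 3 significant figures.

Setup A: H = 21²/(2.5×0.024) + 21 ≈ 7371.0 mm; DoF = Df − Dn = 4606.9 − 2052.7 ≈ 2554.2 mm.
Setup B: H = 130²/(8×0.013) + 130 ≈ 162630.0 mm; DoF = Df − Dn = 104632 − 45788 ≈ 58844 mm.
Ratio = 58844 / 2554.2 ≈ 23.0.

23.0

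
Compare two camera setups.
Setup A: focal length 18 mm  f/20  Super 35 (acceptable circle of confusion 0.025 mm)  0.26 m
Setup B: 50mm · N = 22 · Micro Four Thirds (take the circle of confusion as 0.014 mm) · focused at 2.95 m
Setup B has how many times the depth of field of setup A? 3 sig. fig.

Setup A: H = 18²/(20×0.025) + 18 ≈ 666.0 mm; DoF = Df − Dn = 414.98 − 189.30 ≈ 225.68 mm.
Setup B: H = 50²/(22×0.014) + 50 ≈ 8166.9 mm; DoF = Df − Dn = 4589.9 − 2173.5 ≈ 2416.4 mm.
Ratio = 2416.4 / 225.68 ≈ 10.7.

10.7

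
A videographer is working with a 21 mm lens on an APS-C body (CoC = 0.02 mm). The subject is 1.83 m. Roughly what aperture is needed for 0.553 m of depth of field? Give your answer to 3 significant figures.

f/1.80

Write h = H − f = f²/(N·c). The thin-lens limits are Dn = s·h/(h + (s−f)) and Df = s·h/(h − (s−f)), so DoF = Df − Dn = 2·s·(s−f)·h / (h² − (s−f)²).
That is a quadratic in h: DoF·h² − 2·s·(s−f)·h − DoF·(s−f)² = 0 ⇒ h = (s−f)·(s + √(s² + DoF²)) / DoF = 1809 × (1830 + √(1830² + 553²)) / 553 = 1809 × (1830 + 1911.73) / 553 ≈ 12240 mm.
Then N = f²/(c·h) = 21² / (0.02 × 12240) = 441 / 244.80 ≈ 1.80.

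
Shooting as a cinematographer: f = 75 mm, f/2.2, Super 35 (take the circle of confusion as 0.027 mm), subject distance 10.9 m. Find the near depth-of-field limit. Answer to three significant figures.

9.78 m

Hyperfocal distance H = f²/(N·c) + f = 75²/(2.2 × 0.027) + 75 = 5625/0.0594 + 75 ≈ 94772.0 mm ≈ 94.77 m.
Near limit Dn = s·(H − f)/(H + s − 2f) = 10900 × (94772.0 − 75) / (94772.0 + 10900 − 2 × 75) = 10900 × 94697.0 / 105522.0 ≈ 9781.8 mm ≈ 9.78 m.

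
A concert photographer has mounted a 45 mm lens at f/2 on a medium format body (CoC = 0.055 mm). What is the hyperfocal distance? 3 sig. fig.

Hyperfocal distance H = f²/(N·c) + f = 45²/(2 × 0.055) + 45 = 2025/0.11 + 45 ≈ 18454.1 mm ≈ 18.5 m.

18.5 m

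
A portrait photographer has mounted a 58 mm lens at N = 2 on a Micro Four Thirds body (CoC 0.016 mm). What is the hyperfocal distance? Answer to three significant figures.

105 m

Hyperfocal distance H = f²/(N·c) + f = 58²/(2 × 0.016) + 58 = 3364/0.032 + 58 ≈ 105183.0 mm ≈ 105 m.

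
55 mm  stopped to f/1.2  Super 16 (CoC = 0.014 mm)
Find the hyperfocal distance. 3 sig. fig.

Hyperfocal distance H = f²/(N·c) + f = 55²/(1.2 × 0.014) + 55 = 3025/0.0168 + 55 ≈ 180114.5 mm ≈ 180 m.

180 m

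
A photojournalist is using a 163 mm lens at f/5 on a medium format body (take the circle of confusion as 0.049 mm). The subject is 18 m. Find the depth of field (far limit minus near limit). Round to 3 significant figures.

Hyperfocal distance H = f²/(N·c) + f = 163²/(5 × 0.049) + 163 = 26569/0.245 + 163 ≈ 108607.9 mm ≈ 108.6 m.
Near limit Dn = s·(H − f)/(H + s − 2f) = 18000 × (108607.9 − 163) / (108607.9 + 18000 − 2 × 163) = 18000 × 108444.9 / 126281.9 ≈ 15457.5 mm.
Far limit Df = s·(H − f)/(H − s) = 18000 × (108607.9 − 163) / (108607.9 − 18000) = 18000 × 108444.9 / 90607.9 ≈ 21543.5 mm.
Depth of field = Df − Dn = 21543.5 − 15457.5 ≈ 6086.0 mm ≈ 6.09 m.

6.09 m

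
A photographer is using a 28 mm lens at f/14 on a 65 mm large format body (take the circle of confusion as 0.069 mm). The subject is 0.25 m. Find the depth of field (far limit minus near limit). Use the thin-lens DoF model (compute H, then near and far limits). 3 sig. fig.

Hyperfocal distance H = f²/(N·c) + f = 28²/(14 × 0.069) + 28 = 784/0.966 + 28 ≈ 839.6 mm ≈ 0.840 m.
Near limit Dn = s·(H − f)/(H + s − 2f) = 250 × (839.6 − 28) / (839.6 + 250 − 2 × 28) = 250 × 811.6 / 1033.6 ≈ 196.30 mm.
Far limit Df = s·(H − f)/(H − s) = 250 × (839.6 − 28) / (839.6 − 250) = 250 × 811.6 / 589.6 ≈ 344.13 mm.
Depth of field = Df − Dn = 344.13 − 196.30 ≈ 147.83 mm.

148 mm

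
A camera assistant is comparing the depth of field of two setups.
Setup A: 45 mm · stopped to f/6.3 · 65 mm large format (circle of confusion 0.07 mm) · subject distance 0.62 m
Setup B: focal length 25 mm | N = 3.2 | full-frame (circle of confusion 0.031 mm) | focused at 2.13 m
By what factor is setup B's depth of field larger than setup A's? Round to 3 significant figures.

10.2

Setup A: H = 45²/(6.3×0.07) + 45 ≈ 4636.8 mm; DoF = Df − Dn = 708.75 − 551.00 ≈ 157.75 mm.
Setup B: H = 25²/(3.2×0.031) + 25 ≈ 6325.4 mm; DoF = Df − Dn = 3198.7 − 1596.6 ≈ 1602.1 mm.
Ratio = 1602.1 / 157.75 ≈ 10.2.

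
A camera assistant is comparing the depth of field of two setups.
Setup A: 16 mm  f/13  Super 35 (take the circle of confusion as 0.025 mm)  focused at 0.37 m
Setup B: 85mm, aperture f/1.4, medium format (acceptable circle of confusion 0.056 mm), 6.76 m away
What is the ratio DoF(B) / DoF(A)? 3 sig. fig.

Setup A: H = 16²/(13×0.025) + 16 ≈ 803.7 mm; DoF = Df − Dn = 672.01 − 255.28 ≈ 416.73 mm.
Setup B: H = 85²/(1.4×0.056) + 85 ≈ 92240.6 mm; DoF = Df − Dn = 7287.87 − 6303.43 ≈ 984.44 mm.
Ratio = 984.44 / 416.73 ≈ 2.36.

2.36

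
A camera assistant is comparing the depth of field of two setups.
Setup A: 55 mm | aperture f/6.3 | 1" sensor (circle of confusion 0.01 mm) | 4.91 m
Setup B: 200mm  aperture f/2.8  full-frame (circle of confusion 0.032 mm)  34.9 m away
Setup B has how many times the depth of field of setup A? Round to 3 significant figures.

5.44

Setup A: H = 55²/(6.3×0.01) + 55 ≈ 48070.9 mm; DoF = Df − Dn = 5462.3 − 4459.1 ≈ 1003.2 mm.
Setup B: H = 200²/(2.8×0.032) + 200 ≈ 446628.6 mm; DoF = Df − Dn = 37841.3 − 32382.9 ≈ 5458.4 mm.
Ratio = 5458.4 / 1003.2 ≈ 5.44.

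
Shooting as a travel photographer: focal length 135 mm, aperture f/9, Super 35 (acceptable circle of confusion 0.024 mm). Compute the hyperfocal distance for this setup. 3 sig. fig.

Hyperfocal distance H = f²/(N·c) + f = 135²/(9 × 0.024) + 135 = 18225/0.216 + 135 ≈ 84510.0 mm ≈ 84.5 m.

84.5 m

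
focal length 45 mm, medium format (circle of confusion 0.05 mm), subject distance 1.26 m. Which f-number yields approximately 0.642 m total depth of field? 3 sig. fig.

f/8

Write h = H − f = f²/(N·c). The thin-lens limits are Dn = s·h/(h + (s−f)) and Df = s·h/(h − (s−f)), so DoF = Df − Dn = 2·s·(s−f)·h / (h² − (s−f)²).
That is a quadratic in h: DoF·h² − 2·s·(s−f)·h − DoF·(s−f)² = 0 ⇒ h = (s−f)·(s + √(s² + DoF²)) / DoF = 1215 × (1260 + √(1260² + 642²)) / 642 = 1215 × (1260 + 1414.13) / 642 ≈ 5060.9 mm.
Then N = f²/(c·h) = 45² / (0.05 × 5060.9) = 2025 / 253.04 ≈ 8.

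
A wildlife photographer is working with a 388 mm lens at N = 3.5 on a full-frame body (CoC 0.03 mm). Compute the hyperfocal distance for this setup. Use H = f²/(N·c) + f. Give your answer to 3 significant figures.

1430 m

Hyperfocal distance H = f²/(N·c) + f = 388²/(3.5 × 0.03) + 388 = 150544/0.105 + 388 ≈ 1434140.4 mm ≈ 1430 m.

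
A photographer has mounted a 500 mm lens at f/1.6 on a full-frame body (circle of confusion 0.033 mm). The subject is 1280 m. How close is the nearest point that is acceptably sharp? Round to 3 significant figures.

Hyperfocal distance H = f²/(N·c) + f = 500²/(1.6 × 0.033) + 500 = 250000/0.0528 + 500 ≈ 4735348.5 mm ≈ 4735 m.
Near limit Dn = s·(H − f)/(H + s − 2f) = 1280000 × (4735348.5 − 500) / (4735348.5 + 1280000 − 2 × 500) = 1280000 × 4734848.5 / 6014348.5 ≈ 1007691 mm ≈ 1010 m.

1010 m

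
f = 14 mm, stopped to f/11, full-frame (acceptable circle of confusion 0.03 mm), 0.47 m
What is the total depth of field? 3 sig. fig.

Hyperfocal distance H = f²/(N·c) + f = 14²/(11 × 0.03) + 14 = 196/0.33 + 14 ≈ 607.9 mm ≈ 0.608 m.
Near limit Dn = s·(H − f)/(H + s − 2f) = 470 × (607.9 − 14) / (607.9 + 470 − 2 × 14) = 470 × 593.9 / 1049.9 ≈ 265.9 mm.
Far limit Df = s·(H − f)/(H − s) = 470 × (607.9 − 14) / (607.9 − 470) = 470 × 593.9 / 137.9 ≈ 2023.7 mm.
Depth of field = Df − Dn = 2023.7 − 265.9 ≈ 1757.8 mm ≈ 1.76 m.

1.76 m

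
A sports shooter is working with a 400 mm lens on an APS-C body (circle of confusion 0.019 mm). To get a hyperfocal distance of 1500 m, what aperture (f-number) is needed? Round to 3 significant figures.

Rearrange H = f²/(N·c) + f for N: N = f² / ((H − f)·c).
N = 400² / ((1500000 − 400) × 0.019) = 160000 / 28492 ≈ 5.62.

f/5.62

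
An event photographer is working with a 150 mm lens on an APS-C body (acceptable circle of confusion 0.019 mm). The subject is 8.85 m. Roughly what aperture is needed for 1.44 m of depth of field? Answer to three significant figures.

Write h = H − f = f²/(N·c). The thin-lens limits are Dn = s·h/(h + (s−f)) and Df = s·h/(h − (s−f)), so DoF = Df − Dn = 2·s·(s−f)·h / (h² − (s−f)²).
That is a quadratic in h: DoF·h² − 2·s·(s−f)·h − DoF·(s−f)² = 0 ⇒ h = (s−f)·(s + √(s² + DoF²)) / DoF = 8700 × (8850 + √(8850² + 1440²)) / 1440 = 8700 × (8850 + 8966.39) / 1440 ≈ 107641 mm.
Then N = f²/(c·h) = 150² / (0.019 × 107641) = 22500 / 2045.2 ≈ 11.

f/11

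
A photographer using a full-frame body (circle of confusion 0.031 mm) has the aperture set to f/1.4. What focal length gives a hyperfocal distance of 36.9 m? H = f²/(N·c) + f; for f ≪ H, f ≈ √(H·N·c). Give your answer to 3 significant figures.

40.0 mm

From H = f²/(N·c) + f, with f ≪ H: f ≈ √(H·N·c) = √(36900 × 1.4 × 0.031) = √1601.5 ≈ 40.02 mm.
The +f correction barely moves this — solving exactly, f² + N·c·f − N·c·H = 0 ⇒ f = (−N·c + √((N·c)² + 4·N·c·H))/2 = (−0.0434 + √6405.8)/2 ≈ 39.997 mm, so f ≈ 40.0 mm.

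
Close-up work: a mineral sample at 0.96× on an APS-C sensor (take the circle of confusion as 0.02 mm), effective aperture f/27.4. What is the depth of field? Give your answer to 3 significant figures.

At magnification m, DoF ≈ 2·N_eff·c/m² = 2 × 27.4 × 0.02 / 0.96² = 1.096 / 0.9216 ≈ 1.19 mm.

1.19 mm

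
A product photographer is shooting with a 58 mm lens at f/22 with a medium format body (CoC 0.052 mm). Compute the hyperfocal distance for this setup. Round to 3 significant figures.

Hyperfocal distance H = f²/(N·c) + f = 58²/(22 × 0.052) + 58 = 3364/1.144 + 58 ≈ 2998.6 mm ≈ 3.00 m.

3.00 m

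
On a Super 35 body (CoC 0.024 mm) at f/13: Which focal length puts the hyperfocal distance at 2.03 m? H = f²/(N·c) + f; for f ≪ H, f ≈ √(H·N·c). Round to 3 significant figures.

From H = f²/(N·c) + f, with f ≪ H: f ≈ √(H·N·c) = √(2030 × 13 × 0.024) = √633.36 ≈ 25.17 mm.
Exact: f² + N·c·f − N·c·H = 0 ⇒ f = (−N·c + √((N·c)² + 4·N·c·H))/2 = (−0.312 + √2533.5)/2 ≈ 25.011 mm ≈ 25.0 mm.

25.0 mm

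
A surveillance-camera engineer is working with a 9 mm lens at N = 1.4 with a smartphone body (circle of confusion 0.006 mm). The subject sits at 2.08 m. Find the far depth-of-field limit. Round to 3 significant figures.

2.65 m

Hyperfocal distance H = f²/(N·c) + f = 9²/(1.4 × 0.006) + 9 = 81/0.0084 + 9 ≈ 9651.9 mm ≈ 9.652 m.
Far limit Df = s·(H − f)/(H − s) = 2080 × (9651.9 − 9) / (9651.9 − 2080) = 2080 × 9642.9 / 7571.9 ≈ 2648.9 mm ≈ 2.65 m.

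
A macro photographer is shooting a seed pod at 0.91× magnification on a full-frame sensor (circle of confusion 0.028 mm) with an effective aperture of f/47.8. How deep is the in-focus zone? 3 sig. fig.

At magnification m, DoF ≈ 2·N_eff·c/m² = 2 × 47.8 × 0.028 / 0.91² = 2.677 / 0.8281 ≈ 3.23 mm.

3.23 mm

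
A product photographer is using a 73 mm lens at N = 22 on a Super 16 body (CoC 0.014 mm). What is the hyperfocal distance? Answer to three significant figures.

17.4 m

Hyperfocal distance H = f²/(N·c) + f = 73²/(22 × 0.014) + 73 = 5329/0.308 + 73 ≈ 17374.9 mm ≈ 17.4 m.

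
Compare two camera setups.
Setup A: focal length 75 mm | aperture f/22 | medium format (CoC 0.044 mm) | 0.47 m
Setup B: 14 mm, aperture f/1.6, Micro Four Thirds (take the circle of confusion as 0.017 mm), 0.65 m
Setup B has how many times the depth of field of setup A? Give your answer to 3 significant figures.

1.80

Setup A: H = 75²/(22×0.044) + 75 ≈ 5886.0 mm; DoF = Df − Dn = 504.278 − 440.085 ≈ 64.193 mm.
Setup B: H = 14²/(1.6×0.017) + 14 ≈ 7219.9 mm; DoF = Df − Dn = 712.92 − 597.28 ≈ 115.64 mm.
Ratio = 115.64 / 64.193 ≈ 1.80.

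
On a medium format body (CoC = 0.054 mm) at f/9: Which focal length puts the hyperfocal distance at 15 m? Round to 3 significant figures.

From H = f²/(N·c) + f, with f ≪ H: f ≈ √(H·N·c) = √(15000 × 9 × 0.054) = √7290.0 ≈ 85.38 mm.
Exact: f² + N·c·f − N·c·H = 0 ⇒ f = (−N·c + √((N·c)² + 4·N·c·H))/2 = (−0.486 + √29160)/2 ≈ 85.139 mm ≈ 85.1 mm.

85.1 mm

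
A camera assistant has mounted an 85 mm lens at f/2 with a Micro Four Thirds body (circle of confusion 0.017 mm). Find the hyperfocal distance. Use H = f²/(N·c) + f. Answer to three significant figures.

Hyperfocal distance H = f²/(N·c) + f = 85²/(2 × 0.017) + 85 = 7225/0.034 + 85 ≈ 212585.0 mm ≈ 213 m.

213 m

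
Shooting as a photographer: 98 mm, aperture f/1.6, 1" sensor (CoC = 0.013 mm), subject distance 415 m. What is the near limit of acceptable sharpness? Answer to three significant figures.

219 m

Hyperfocal distance H = f²/(N·c) + f = 98²/(1.6 × 0.013) + 98 = 9604/0.0208 + 98 ≈ 461828.8 mm ≈ 461.8 m.
Near limit Dn = s·(H − f)/(H + s − 2f) = 415000 × (461828.8 − 98) / (461828.8 + 415000 − 2 × 98) = 415000 × 461730.8 / 876632.8 ≈ 218584 mm ≈ 219 m.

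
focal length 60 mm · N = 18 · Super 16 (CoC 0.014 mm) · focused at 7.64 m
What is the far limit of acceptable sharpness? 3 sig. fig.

Hyperfocal distance H = f²/(N·c) + f = 60²/(18 × 0.014) + 60 = 3600/0.252 + 60 ≈ 14345.7 mm ≈ 14.35 m.
Far limit Df = s·(H − f)/(H − s) = 7640 × (14345.7 − 60) / (14345.7 − 7640) = 7640 × 14285.7 / 6705.7 ≈ 16276 mm ≈ 16.3 m.

16.3 m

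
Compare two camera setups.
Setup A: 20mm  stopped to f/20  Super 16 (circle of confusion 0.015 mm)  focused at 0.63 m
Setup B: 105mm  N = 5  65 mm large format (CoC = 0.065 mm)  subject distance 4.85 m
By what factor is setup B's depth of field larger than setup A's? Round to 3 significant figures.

Setup A: H = 20²/(20×0.015) + 20 ≈ 1353.3 mm; DoF = Df − Dn = 1161.29 − 432.25 ≈ 729.04 mm.
Setup B: H = 105²/(5×0.065) + 105 ≈ 34028.1 mm; DoF = Df − Dn = 5638.7 − 4254.9 ≈ 1383.8 mm.
Ratio = 1383.8 / 729.04 ≈ 1.90.

1.90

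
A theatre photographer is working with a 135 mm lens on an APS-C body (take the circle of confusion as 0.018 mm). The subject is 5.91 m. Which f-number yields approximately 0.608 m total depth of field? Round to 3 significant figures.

f/8.99

Write h = H − f = f²/(N·c). The thin-lens limits are Dn = s·h/(h + (s−f)) and Df = s·h/(h − (s−f)), so DoF = Df − Dn = 2·s·(s−f)·h / (h² − (s−f)²).
That is a quadratic in h: DoF·h² − 2·s·(s−f)·h − DoF·(s−f)² = 0 ⇒ h = (s−f)·(s + √(s² + DoF²)) / DoF = 5775 × (5910 + √(5910² + 608²)) / 608 = 5775 × (5910 + 5941.19) / 608 ≈ 112567 mm.
Then N = f²/(c·h) = 135² / (0.018 × 112567) = 18225 / 2026.2 ≈ 8.99.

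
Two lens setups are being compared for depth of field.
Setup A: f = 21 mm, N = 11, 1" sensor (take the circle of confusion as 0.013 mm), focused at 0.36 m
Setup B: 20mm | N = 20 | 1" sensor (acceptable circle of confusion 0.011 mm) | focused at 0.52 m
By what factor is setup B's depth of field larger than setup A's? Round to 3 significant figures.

3.86

Setup A: H = 21²/(11×0.013) + 21 ≈ 3104.9 mm; DoF = Df − Dn = 404.460 − 324.346 ≈ 80.114 mm.
Setup B: H = 20²/(20×0.011) + 20 ≈ 1838.2 mm; DoF = Df − Dn = 717.24 − 407.84 ≈ 309.40 mm.
Ratio = 309.40 / 80.114 ≈ 3.86.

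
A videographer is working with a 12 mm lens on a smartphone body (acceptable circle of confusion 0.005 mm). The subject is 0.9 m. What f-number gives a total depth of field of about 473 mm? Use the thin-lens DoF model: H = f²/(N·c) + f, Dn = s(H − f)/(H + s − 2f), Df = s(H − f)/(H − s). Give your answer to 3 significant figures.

Write h = H − f = f²/(N·c). The thin-lens limits are Dn = s·h/(h + (s−f)) and Df = s·h/(h − (s−f)), so DoF = Df − Dn = 2·s·(s−f)·h / (h² − (s−f)²).
That is a quadratic in h: DoF·h² − 2·s·(s−f)·h − DoF·(s−f)² = 0 ⇒ h = (s−f)·(s + √(s² + DoF²)) / DoF = 888 × (900 + √(900² + 473²)) / 473 = 888 × (900 + 1016.72) / 473 ≈ 3598.4 mm.
Then N = f²/(c·h) = 12² / (0.005 × 3598.4) = 144 / 17.992 ≈ 8.

f/8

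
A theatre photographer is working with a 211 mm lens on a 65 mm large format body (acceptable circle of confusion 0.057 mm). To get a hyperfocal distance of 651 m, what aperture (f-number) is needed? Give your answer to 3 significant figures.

f/1.20

Rearrange H = f²/(N·c) + f for N: N = f² / ((H − f)·c).
N = 211² / ((651000 − 211) × 0.057) = 44521 / 37095 ≈ 1.20.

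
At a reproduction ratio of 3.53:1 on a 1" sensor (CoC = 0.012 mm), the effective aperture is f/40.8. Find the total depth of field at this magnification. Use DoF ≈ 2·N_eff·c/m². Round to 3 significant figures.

0.0786 mm

At magnification m, DoF ≈ 2·N_eff·c/m² = 2 × 40.8 × 0.012 / 3.53² = 0.9792 / 12.46 ≈ 0.0786 mm.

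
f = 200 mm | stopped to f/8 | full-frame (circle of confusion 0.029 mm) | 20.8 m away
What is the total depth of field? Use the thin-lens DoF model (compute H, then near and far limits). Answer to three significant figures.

Hyperfocal distance H = f²/(N·c) + f = 200²/(8 × 0.029) + 200 = 40000/0.232 + 200 ≈ 172613.8 mm ≈ 172.6 m.
Near limit Dn = s·(H − f)/(H + s − 2f) = 20800 × (172613.8 − 200) / (172613.8 + 20800 − 2 × 200) = 20800 × 172413.8 / 193013.8 ≈ 18580.1 mm.
Far limit Df = s·(H − f)/(H − s) = 20800 × (172613.8 − 200) / (172613.8 − 20800) = 20800 × 172413.8 / 151813.8 ≈ 23622.4 mm.
Depth of field = Df − Dn = 23622.4 − 18580.1 ≈ 5042.3 mm ≈ 5.04 m.

5.04 m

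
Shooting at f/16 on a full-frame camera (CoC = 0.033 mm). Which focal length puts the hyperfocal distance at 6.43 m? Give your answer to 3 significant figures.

From H = f²/(N·c) + f, with f ≪ H: f ≈ √(H·N·c) = √(6430 × 16 × 0.033) = √3395.0 ≈ 58.27 mm.
Exact: f² + N·c·f − N·c·H = 0 ⇒ f = (−N·c + √((N·c)² + 4·N·c·H))/2 = (−0.528 + √13580)/2 ≈ 58.004 mm ≈ 58.0 mm.

58.0 mm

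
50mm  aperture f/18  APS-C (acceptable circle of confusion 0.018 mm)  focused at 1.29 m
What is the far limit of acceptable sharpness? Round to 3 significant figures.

Hyperfocal distance H = f²/(N·c) + f = 50²/(18 × 0.018) + 50 = 2500/0.324 + 50 ≈ 7766.0 mm ≈ 7.766 m.
Far limit Df = s·(H − f)/(H − s) = 1290 × (7766.0 − 50) / (7766.0 − 1290) = 1290 × 7716.0 / 6476.0 ≈ 1537.0 mm ≈ 1.54 m.

1.54 m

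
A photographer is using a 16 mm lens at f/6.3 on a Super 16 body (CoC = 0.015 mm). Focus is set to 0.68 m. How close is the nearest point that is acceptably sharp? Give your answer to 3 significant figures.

0.546 m

Hyperfocal distance H = f²/(N·c) + f = 16²/(6.3 × 0.015) + 16 = 256/0.0945 + 16 ≈ 2725.0 mm ≈ 2.725 m.
Near limit Dn = s·(H − f)/(H + s − 2f) = 680 × (2725.0 − 16) / (2725.0 + 680 − 2 × 16) = 680 × 2709.0 / 3373.0 ≈ 546.14 mm ≈ 0.546 m.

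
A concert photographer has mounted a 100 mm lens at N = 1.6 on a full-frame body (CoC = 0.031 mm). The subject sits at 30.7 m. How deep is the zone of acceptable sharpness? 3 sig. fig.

Hyperfocal distance H = f²/(N·c) + f = 100²/(1.6 × 0.031) + 100 = 10000/0.0496 + 100 ≈ 201712.9 mm ≈ 201.7 m.
Near limit Dn = s·(H − f)/(H + s − 2f) = 30700 × (201712.9 − 100) / (201712.9 + 30700 − 2 × 100) = 30700 × 201612.9 / 232212.9 ≈ 26654.5 mm.
Far limit Df = s·(H − f)/(H − s) = 30700 × (201712.9 − 100) / (201712.9 − 30700) = 30700 × 201612.9 / 171012.9 ≈ 36193.3 mm.
Depth of field = Df − Dn = 36193.3 − 26654.5 ≈ 9538.8 mm ≈ 9.54 m.

9.54 m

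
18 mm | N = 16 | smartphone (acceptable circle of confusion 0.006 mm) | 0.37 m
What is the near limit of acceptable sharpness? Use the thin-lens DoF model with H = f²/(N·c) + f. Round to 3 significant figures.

Hyperfocal distance H = f²/(N·c) + f = 18²/(16 × 0.006) + 18 = 324/0.096 + 18 ≈ 3393.0 mm ≈ 3.393 m.
Near limit Dn = s·(H − f)/(H + s − 2f) = 370 × (3393.0 − 18) / (3393.0 + 370 − 2 × 18) = 370 × 3375.0 / 3727.0 ≈ 335.06 mm.

335 mm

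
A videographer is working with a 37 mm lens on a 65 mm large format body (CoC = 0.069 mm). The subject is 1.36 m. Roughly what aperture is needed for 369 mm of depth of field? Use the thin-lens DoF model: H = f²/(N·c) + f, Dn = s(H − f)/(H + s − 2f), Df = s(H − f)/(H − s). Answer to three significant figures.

Write h = H − f = f²/(N·c). The thin-lens limits are Dn = s·h/(h + (s−f)) and Df = s·h/(h − (s−f)), so DoF = Df − Dn = 2·s·(s−f)·h / (h² − (s−f)²).
That is a quadratic in h: DoF·h² − 2·s·(s−f)·h − DoF·(s−f)² = 0 ⇒ h = (s−f)·(s + √(s² + DoF²)) / DoF = 1323 × (1360 + √(1360² + 369²)) / 369 = 1323 × (1360 + 1409.17) / 369 ≈ 9928.5 mm.
Then N = f²/(c·h) = 37² / (0.069 × 9928.5) = 1369 / 685.07 ≈ 2.00.

f/2.00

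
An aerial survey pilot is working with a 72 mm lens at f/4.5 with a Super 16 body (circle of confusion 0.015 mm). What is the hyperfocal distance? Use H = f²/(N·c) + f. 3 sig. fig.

76.9 m

Hyperfocal distance H = f²/(N·c) + f = 72²/(4.5 × 0.015) + 72 = 5184/0.0675 + 72 ≈ 76872.0 mm ≈ 76.9 m.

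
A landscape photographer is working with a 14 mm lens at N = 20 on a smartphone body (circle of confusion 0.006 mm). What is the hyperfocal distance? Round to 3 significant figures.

Hyperfocal distance H = f²/(N·c) + f = 14²/(20 × 0.006) + 14 = 196/0.12 + 14 ≈ 1647.3 mm ≈ 1.65 m.

1.65 m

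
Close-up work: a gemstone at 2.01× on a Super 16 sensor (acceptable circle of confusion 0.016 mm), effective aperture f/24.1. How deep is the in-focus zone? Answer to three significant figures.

0.191 mm

At magnification m, DoF ≈ 2·N_eff·c/m² = 2 × 24.1 × 0.016 / 2.01² = 0.7712 / 4.04 ≈ 0.191 mm.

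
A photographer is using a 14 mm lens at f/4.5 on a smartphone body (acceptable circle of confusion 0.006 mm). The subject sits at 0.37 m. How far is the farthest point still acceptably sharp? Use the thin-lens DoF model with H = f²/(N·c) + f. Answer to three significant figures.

Hyperfocal distance H = f²/(N·c) + f = 14²/(4.5 × 0.006) + 14 = 196/0.027 + 14 ≈ 7273.3 mm ≈ 7.273 m.
Far limit Df = s·(H − f)/(H − s) = 370 × (7273.3 − 14) / (7273.3 − 370) = 370 × 7259.3 / 6903.3 ≈ 389.08 mm.

389 mm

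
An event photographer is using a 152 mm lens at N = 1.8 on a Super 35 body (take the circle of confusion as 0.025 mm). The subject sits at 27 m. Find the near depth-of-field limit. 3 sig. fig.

25.7 m

Hyperfocal distance H = f²/(N·c) + f = 152²/(1.8 × 0.025) + 152 = 23104/0.045 + 152 ≈ 513574.2 mm ≈ 513.6 m.
Near limit Dn = s·(H − f)/(H + s − 2f) = 27000 × (513574.2 − 152) / (513574.2 + 27000 − 2 × 152) = 27000 × 513422.2 / 540270.2 ≈ 25658 mm ≈ 25.7 m.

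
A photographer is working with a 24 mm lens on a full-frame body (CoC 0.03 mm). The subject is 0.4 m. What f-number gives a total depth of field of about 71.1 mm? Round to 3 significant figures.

Write h = H − f = f²/(N·c). The thin-lens limits are Dn = s·h/(h + (s−f)) and Df = s·h/(h − (s−f)), so DoF = Df − Dn = 2·s·(s−f)·h / (h² − (s−f)²).
That is a quadratic in h: DoF·h² − 2·s·(s−f)·h − DoF·(s−f)² = 0 ⇒ h = (s−f)·(s + √(s² + DoF²)) / DoF = 376 × (400 + √(400² + 71.1²)) / 71.1 = 376 × (400 + 406.270) / 71.1 ≈ 4263.8 mm.
Then N = f²/(c·h) = 24² / (0.03 × 4263.8) = 576 / 127.91 ≈ 4.50.

f/4.50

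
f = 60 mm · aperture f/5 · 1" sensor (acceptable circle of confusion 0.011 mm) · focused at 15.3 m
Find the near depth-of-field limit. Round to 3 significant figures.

Hyperfocal distance H = f²/(N·c) + f = 60²/(5 × 0.011) + 60 = 3600/0.055 + 60 ≈ 65514.5 mm ≈ 65.51 m.
Near limit Dn = s·(H − f)/(H + s − 2f) = 15300 × (65514.5 − 60) / (65514.5 + 15300 − 2 × 60) = 15300 × 65454.5 / 80694.5 ≈ 12410 mm ≈ 12.4 m.

12.4 m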